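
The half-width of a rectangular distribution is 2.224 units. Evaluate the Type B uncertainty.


u_B = half_width / sqrt(3)
u_B = 2.224 / 1.7320508
u_B = 1.2840

1.2840


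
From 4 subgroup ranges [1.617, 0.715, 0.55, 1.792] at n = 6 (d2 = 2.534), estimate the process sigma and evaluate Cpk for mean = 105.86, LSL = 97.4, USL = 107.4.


R_bar = (1.617 + 0.715 + 0.55 + 1.792) / 4 = 1.1685
sigma = R_bar / d2 = 1.1685 / 2.534 = 0.46112865
Cp = (USL - LSL)/(6*sigma) = (107.4 - 97.4)/(6*0.46112865) = 3.6143
Cpu = (107.4 - 105.86)/(3*0.46112865) = 1.1132
Cpl = (105.86 - 97.4)/(3*0.46112865) = 6.1154
Cpk = min(Cpu, Cpl) = 1.1132

1.1132


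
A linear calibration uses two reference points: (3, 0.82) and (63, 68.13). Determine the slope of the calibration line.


slope = (y2 - y1) / (x2 - x1)
= (68.13 - 0.82) / (63 - 3)
= 67.3100 / 60
= 1.1218

1.1218


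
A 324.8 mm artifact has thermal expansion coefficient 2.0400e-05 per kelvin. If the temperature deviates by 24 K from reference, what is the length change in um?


dL = L * alpha * dT
= 324.8 * 2.0400e-05 * 24
= 0.1590221 mm
dL_um = 0.1590221 * 1000 = 159.0221 um

159.0221


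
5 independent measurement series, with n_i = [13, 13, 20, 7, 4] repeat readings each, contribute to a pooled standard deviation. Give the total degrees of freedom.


nu = sum_i (n_i - 1)
nu = ((13 - 1) + (13 - 1) + (20 - 1) + (7 - 1) + (4 - 1))
nu = 12 + 12 + 19 + 6 + 3
nu = 52

52


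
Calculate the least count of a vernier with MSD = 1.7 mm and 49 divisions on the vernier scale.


LC = MSD / n_div
= 1.7 / 49
= 0.0347

0.0347


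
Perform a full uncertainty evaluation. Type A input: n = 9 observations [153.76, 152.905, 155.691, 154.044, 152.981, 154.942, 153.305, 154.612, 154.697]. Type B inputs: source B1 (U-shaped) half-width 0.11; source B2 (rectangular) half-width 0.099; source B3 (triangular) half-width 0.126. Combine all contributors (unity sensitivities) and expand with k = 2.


mean = (153.76 + 152.905 + 155.691 + 154.044 + 152.981 + 154.942 + 153.305 + 154.612 + 154.697) / 9 = 154.1041111
s = sqrt(sum((x - mean)^2)/(n-1)) = 0.9545675
u_A = s / sqrt(n) = 0.9545675 / sqrt(9) = 0.31818917
u_B1 = 0.11 / sqrt(2) = 0.077781746
u_B2 = 0.099 / sqrt(3) = 0.057157677
u_B3 = 0.126 / sqrt(6) = 0.051439285
uc = sqrt(0.31818917^2 + 0.077781746^2 + 0.057157677^2 + 0.051439285^2) = 0.336463
U = k * uc = 2 * 0.336463
U = 0.6729

0.6729


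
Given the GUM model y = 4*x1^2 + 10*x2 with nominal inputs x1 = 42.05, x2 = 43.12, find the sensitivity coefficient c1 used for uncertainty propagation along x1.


y = 4*x1^2 + 10*x2
dy/dx1 = 2*4*x1
Evaluate at x1 = 42.05: c1 = 8 * 42.05
c1 = 336.4000

336.4000


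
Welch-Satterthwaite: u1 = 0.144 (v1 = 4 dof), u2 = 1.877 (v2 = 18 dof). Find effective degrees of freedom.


uc = sqrt(u1^2 + u2^2) = sqrt(0.144^2 + 1.877^2) = 1.8825156
v_eff = uc^4 / (u1^4/v1 + u2^4/v2)
= 1.8825156^4 / (0.144^4/4 + 1.877^4/18)
= 12.558979 / 0.68968738
v_eff = 18.2097

18.2097


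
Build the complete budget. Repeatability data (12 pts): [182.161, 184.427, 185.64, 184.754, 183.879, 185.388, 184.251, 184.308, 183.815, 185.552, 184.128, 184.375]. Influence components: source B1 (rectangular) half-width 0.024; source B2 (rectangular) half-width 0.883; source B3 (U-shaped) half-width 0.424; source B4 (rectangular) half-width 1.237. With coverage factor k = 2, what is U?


mean = (182.161 + 184.427 + 185.64 + 184.754 + 183.879 + 185.388 + 184.251 + 184.308 + 183.815 + 185.552 + 184.128 + 184.375) / 12 = 184.3898333
s = sqrt(sum((x - mean)^2)/(n-1)) = 0.93894107
u_A = s / sqrt(n) = 0.93894107 / sqrt(12) = 0.27104894
u_B1 = 0.024 / sqrt(3) = 0.013856406
u_B2 = 0.883 / sqrt(3) = 0.50980029
u_B3 = 0.424 / sqrt(2) = 0.29981328
u_B4 = 1.237 / sqrt(3) = 0.71418228
uc = sqrt(0.27104894^2 + 0.013856406^2 + 0.50980029^2 + 0.29981328^2 + 0.71418228^2) = 0.96617814
U = k * uc = 2 * 0.96617814
U = 1.9324

1.9324


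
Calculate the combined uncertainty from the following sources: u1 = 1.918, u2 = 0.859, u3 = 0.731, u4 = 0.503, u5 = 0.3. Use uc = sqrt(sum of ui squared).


uc = sqrt(1.918^2 + 0.859^2 + 0.731^2 + 0.503^2 + 0.3^2)
uc = sqrt(5.293975)
uc = 2.3009

2.3009


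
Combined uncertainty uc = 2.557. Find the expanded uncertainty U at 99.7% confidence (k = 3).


U = k * uc
U = 3 * 2.557
U = 7.6710

7.6710


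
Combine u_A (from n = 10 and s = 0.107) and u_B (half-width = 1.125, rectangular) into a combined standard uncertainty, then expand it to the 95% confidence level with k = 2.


u_A = s / sqrt(n) = 0.107 / sqrt(10) = 0.033836371
u_B = half_width / sqrt(3) = 1.125 / sqrt(3) = 0.64951905
uc = sqrt(u_A^2 + u_B^2) = sqrt(0.033836371^2 + 0.64951905^2) = 0.6503998
U = k * uc = 2 * 0.6503998
U = 1.3008

1.3008


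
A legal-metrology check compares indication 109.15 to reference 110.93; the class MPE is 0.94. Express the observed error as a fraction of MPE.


e = indication - reference = 109.15 - 110.93 = -1.7800
|e| = 1.7800
ratio = |e| / MPE = 1.7800 / 0.94
ratio = 1.8936

1.8936


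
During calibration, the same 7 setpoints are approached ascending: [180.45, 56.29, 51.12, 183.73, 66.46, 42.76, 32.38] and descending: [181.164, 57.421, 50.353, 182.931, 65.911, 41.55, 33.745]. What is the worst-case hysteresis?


|180.45 - 181.164| = 0.7140
|56.29 - 57.421| = 1.1310
|51.12 - 50.353| = 0.7670
|183.73 - 182.931| = 0.7990
|66.46 - 65.911| = 0.5490
|42.76 - 41.55| = 1.2100
|32.38 - 33.745| = 1.3650
hysteresis = max(diffs) = 1.3650

1.3650


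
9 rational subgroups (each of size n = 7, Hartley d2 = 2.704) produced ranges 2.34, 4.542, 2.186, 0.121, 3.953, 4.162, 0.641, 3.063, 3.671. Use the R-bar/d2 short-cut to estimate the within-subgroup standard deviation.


R_bar = (2.34 + 4.542 + 2.186 + 0.121 + 3.953 + 4.162 + 0.641 + 3.063 + 3.671) / 9
R_bar = 24.679 / 9 = 2.7421111
sigma_hat = R_bar / d2 = 2.7421111 / 2.704 = 1.0141

1.0141


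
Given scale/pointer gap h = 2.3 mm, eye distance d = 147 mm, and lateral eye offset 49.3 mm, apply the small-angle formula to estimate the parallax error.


error = h * offset / d
= 2.3 * 49.3 / 147
= 0.7714

0.7714


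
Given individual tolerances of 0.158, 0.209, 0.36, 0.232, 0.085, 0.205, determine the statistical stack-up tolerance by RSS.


RSS = sqrt(0.158^2 + 0.209^2 + 0.36^2 + 0.232^2 + 0.085^2 + 0.205^2)
= sqrt(0.301319)
= 0.5489

0.5489


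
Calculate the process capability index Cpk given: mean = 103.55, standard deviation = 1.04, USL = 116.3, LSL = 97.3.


Cpu = (USL - mean) / (3*sigma) = (116.3 - 103.55) / (3*1.04) = 4.0865
Cpl = (mean - LSL) / (3*sigma) = (103.55 - 97.3) / (3*1.04) = 2.0032
Cpk = min(Cpu, Cpl) = 2.0032

2.0032


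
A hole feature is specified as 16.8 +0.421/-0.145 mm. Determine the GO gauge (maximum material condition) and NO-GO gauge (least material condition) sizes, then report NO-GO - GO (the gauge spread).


GO = nominal - lower_tol (smallest hole = maximum material condition)
GO = 16.8 - 0.145 = 16.655
NO-GO = nominal + upper_tol (largest hole = least material condition)
NO-GO = 16.8 + 0.421 = 17.221
spread = NO-GO - GO = 17.221 - 16.655 = 0.5660

0.5660


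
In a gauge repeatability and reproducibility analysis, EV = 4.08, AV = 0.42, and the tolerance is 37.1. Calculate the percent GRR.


GRR = sqrt(EV^2 + AV^2) = sqrt(4.08^2 + 0.42^2) = 4.1015607
%GRR = GRR / tol * 100 = 4.1015607 / 37.1 * 100
%GRR = 11.0554

11.0554


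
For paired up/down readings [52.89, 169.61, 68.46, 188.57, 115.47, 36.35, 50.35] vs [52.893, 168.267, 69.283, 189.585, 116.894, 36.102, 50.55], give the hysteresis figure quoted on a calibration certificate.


|52.89 - 52.893| = 0.0030
|169.61 - 168.267| = 1.3430
|68.46 - 69.283| = 0.8230
|188.57 - 189.585| = 1.0150
|115.47 - 116.894| = 1.4240
|36.35 - 36.102| = 0.2480
|50.35 - 50.55| = 0.2000
hysteresis = max(diffs) = 1.4240

1.4240


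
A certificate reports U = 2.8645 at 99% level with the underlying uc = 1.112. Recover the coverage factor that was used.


k = U / uc
k = 2.8645 / 1.112
k = 2.576

2.576


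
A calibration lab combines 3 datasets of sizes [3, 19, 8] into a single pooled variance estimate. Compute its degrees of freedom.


nu = sum_i (n_i - 1)
nu = ((3 - 1) + (19 - 1) + (8 - 1))
nu = 2 + 18 + 7
nu = 27

27


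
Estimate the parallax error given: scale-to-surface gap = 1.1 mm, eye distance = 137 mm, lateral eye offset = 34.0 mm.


error = h * offset / d
= 1.1 * 34.0 / 137
= 0.2730

0.2730


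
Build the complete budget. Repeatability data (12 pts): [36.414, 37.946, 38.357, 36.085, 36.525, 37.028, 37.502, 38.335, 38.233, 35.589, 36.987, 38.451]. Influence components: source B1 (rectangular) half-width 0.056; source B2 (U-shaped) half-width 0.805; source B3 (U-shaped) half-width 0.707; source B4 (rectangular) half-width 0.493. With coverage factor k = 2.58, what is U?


mean = (36.414 + 37.946 + 38.357 + 36.085 + 36.525 + 37.028 + 37.502 + 38.335 + 38.233 + 35.589 + 36.987 + 38.451) / 12 = 37.28766667
s = sqrt(sum((x - mean)^2)/(n-1)) = 0.99093063
u_A = s / sqrt(n) = 0.99093063 / sqrt(12) = 0.28605703
u_B1 = 0.056 / sqrt(3) = 0.032331615
u_B2 = 0.805 / sqrt(2) = 0.56922096
u_B3 = 0.707 / sqrt(2) = 0.49992449
u_B4 = 0.493 / sqrt(3) = 0.28463368
uc = sqrt(0.28605703^2 + 0.032331615^2 + 0.56922096^2 + 0.49992449^2 + 0.28463368^2) = 0.85896873
U = k * uc = 2.58 * 0.85896873
U = 2.2161

2.2161


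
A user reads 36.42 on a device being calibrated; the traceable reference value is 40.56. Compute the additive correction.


Correction = standard - reading
= 40.56 - 36.42
= 4.1400

4.1400


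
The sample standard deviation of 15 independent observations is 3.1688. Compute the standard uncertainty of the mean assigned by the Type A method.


u_A = s / sqrt(n)
u_A = 3.1688 / sqrt(15)
u_A = 3.1688 / 3.8729833
u_A = 0.8182

0.8182


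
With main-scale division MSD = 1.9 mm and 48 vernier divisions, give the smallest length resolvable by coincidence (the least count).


LC = MSD / n_div
= 1.9 / 48
= 0.0396

0.0396


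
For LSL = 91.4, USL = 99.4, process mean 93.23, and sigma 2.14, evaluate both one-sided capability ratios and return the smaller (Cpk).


Cpu = (USL - mean) / (3*sigma) = (99.4 - 93.23) / (3*2.14) = 0.9611
Cpl = (mean - LSL) / (3*sigma) = (93.23 - 91.4) / (3*2.14) = 0.2850
Cpk = min(Cpu, Cpl) = 0.2850

0.2850


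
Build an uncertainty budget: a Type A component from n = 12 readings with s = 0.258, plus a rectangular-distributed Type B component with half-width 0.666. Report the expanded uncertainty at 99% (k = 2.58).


u_A = s / sqrt(n) = 0.258 / sqrt(12) = 0.074478185
u_B = half_width / sqrt(3) = 0.666 / sqrt(3) = 0.38451528
uc = sqrt(u_A^2 + u_B^2) = sqrt(0.074478185^2 + 0.38451528^2) = 0.39166184
U = k * uc = 2.58 * 0.39166184
U = 1.0105

1.0105


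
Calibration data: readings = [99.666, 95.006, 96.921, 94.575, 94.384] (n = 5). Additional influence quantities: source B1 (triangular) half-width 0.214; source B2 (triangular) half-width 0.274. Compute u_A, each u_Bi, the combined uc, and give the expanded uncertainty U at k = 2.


mean = (99.666 + 95.006 + 96.921 + 94.575 + 94.384) / 5 = 96.1104
s = sqrt(sum((x - mean)^2)/(n-1)) = 2.2280582
u_A = s / sqrt(n) = 2.2280582 / sqrt(5) = 0.99641792
u_B1 = 0.214 / sqrt(6) = 0.087365134
u_B2 = 0.274 / sqrt(6) = 0.11186003
uc = sqrt(0.99641792^2 + 0.087365134^2 + 0.11186003^2) = 1.006476
U = k * uc = 2 * 1.006476
U = 2.0130

2.0130


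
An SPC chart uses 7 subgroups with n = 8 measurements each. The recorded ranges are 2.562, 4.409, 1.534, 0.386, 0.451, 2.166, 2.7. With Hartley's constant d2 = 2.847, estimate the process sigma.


R_bar = (2.562 + 4.409 + 1.534 + 0.386 + 0.451 + 2.166 + 2.7) / 7
R_bar = 14.208 / 7 = 2.0297143
sigma_hat = R_bar / d2 = 2.0297143 / 2.847 = 0.7129

0.7129


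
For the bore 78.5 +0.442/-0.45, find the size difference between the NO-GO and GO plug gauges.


GO = nominal - lower_tol (smallest hole = maximum material condition)
GO = 78.5 - 0.45 = 78.05
NO-GO = nominal + upper_tol (largest hole = least material condition)
NO-GO = 78.5 + 0.442 = 78.942
spread = NO-GO - GO = 78.942 - 78.05 = 0.8920

0.8920


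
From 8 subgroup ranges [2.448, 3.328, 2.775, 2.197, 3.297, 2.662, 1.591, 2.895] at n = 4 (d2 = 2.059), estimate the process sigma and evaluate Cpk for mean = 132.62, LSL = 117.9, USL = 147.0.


R_bar = (2.448 + 3.328 + 2.775 + 2.197 + 3.297 + 2.662 + 1.591 + 2.895) / 8 = 2.649125
sigma = R_bar / d2 = 2.649125 / 2.059 = 1.2866076
Cp = (USL - LSL)/(6*sigma) = (147.0 - 117.9)/(6*1.2866076) = 3.7696
Cpu = (147.0 - 132.62)/(3*1.2866076) = 3.7256
Cpl = (132.62 - 117.9)/(3*1.2866076) = 3.8136
Cpk = min(Cpu, Cpl) = 3.7256

3.7256


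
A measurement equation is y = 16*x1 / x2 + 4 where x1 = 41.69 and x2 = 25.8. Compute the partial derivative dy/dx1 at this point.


y = 16*x1 / x2 + 4
dy/dx1 = 16/x2
Evaluate at x2 = 25.8: c1 = 16 / 25.8
c1 = 0.6202

0.6202


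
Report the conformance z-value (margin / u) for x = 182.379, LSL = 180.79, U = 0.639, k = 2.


u = U / k = 0.639 / 2 = 0.3195
margin = |LSL - x| = |180.79 - 182.379| = 1.589
z = margin / u = 1.589 / 0.3195
z = 4.9734

4.9734


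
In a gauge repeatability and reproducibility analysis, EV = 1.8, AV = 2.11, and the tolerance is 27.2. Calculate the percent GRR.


GRR = sqrt(EV^2 + AV^2) = sqrt(1.8^2 + 2.11^2) = 2.7734635
%GRR = GRR / tol * 100 = 2.7734635 / 27.2 * 100
%GRR = 10.1966

10.1966


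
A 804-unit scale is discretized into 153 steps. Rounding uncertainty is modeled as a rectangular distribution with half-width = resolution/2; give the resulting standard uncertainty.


resolution = range / divisions
resolution = 804 / 153 = 5.254902
u_res = resolution / (2*sqrt(3))
u_res = 5.254902 / 3.4641016
u_res = 1.5170

1.5170


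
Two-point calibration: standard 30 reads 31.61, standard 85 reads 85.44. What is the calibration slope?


slope = (y2 - y1) / (x2 - x1)
= (85.44 - 31.61) / (85 - 30)
= 53.8300 / 55
= 0.9787

0.9787


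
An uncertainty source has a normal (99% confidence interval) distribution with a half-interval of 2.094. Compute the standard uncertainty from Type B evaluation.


u_B = half_width / 2.576
u_B = 2.094 / 2.576
u_B = 0.8129

0.8129


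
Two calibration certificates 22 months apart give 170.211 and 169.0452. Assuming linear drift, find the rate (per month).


rate = (v2 - v1) / months
= (169.0452 - 170.211) / 22
= -1.1658 / 22
= -0.0530

-0.0530


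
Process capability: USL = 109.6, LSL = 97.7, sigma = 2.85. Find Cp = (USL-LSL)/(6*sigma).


Cp = (USL - LSL) / (6 * sigma)
= (109.6 - 97.7) / (6 * 2.85)
= 11.9000 / 17.1000
= 0.6959

0.6959


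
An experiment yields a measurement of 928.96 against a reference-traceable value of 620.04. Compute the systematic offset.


Systematic error = measured - true
= 928.96 - 620.04
= 308.9200

308.9200


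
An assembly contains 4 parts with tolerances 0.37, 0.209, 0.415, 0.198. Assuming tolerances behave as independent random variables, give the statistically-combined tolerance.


RSS = sqrt(0.37^2 + 0.209^2 + 0.415^2 + 0.198^2)
= sqrt(0.39201)
= 0.6261

0.6261


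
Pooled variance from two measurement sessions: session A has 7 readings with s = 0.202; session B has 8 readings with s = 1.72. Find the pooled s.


s_p = sqrt(((n1-1)*s1^2 + (n2-1)*s2^2) / (n1+n2-2))
numerator = (7-1)*0.202^2 + (8-1)*1.72^2 = 0.244824 + 20.7088 = 20.953624
denominator = 7 + 8 - 2 = 13
s_p^2 = 20.953624 / 13 = 1.6118172
s_p = sqrt(1.6118172) = 1.2696

1.2696


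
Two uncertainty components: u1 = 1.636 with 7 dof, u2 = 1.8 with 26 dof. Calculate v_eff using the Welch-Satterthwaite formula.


uc = sqrt(u1^2 + u2^2) = sqrt(1.636^2 + 1.8^2) = 2.4323848
v_eff = uc^4 / (u1^4/v1 + u2^4/v2)
= 2.4323848^4 / (1.636^4/7 + 1.8^4/26)
= 35.004923 / 1.4271297
v_eff = 24.5282

24.5282


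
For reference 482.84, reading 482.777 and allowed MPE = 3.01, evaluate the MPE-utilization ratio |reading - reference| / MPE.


e = indication - reference = 482.777 - 482.84 = -0.0630
|e| = 0.0630
ratio = |e| / MPE = 0.0630 / 3.01
ratio = 0.0209

0.0209


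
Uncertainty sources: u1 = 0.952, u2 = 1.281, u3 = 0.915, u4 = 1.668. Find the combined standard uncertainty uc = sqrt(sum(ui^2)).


uc = sqrt(0.952^2 + 1.281^2 + 0.915^2 + 1.668^2)
uc = sqrt(6.166714)
uc = 2.4833

2.4833


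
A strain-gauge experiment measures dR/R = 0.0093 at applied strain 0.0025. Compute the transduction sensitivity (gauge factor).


GF = (dR/R) / epsilon
= 0.0093 / 0.0025
= 3.7200

3.7200


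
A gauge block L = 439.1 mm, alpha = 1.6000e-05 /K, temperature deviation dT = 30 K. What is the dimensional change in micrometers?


dL = L * alpha * dT
= 439.1 * 1.6000e-05 * 30
= 0.2107680 mm
dL_um = 0.2107680 * 1000 = 210.7680 um

210.7680


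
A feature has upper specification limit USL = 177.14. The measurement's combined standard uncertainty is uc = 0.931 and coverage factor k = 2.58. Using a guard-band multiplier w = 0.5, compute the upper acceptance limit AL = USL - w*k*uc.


U = k * uc = 2.58 * 0.931 = 2.40198
guard band g = w * U = 0.5 * 2.40198 = 1.20099
AL = USL - g = 177.14 - 1.20099
AL = 175.9390

175.9390


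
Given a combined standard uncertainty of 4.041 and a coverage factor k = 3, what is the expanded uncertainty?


U = k * uc
U = 3 * 4.041
U = 12.1230

12.1230


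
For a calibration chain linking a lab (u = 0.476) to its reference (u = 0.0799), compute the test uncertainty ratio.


TUR = u_lab / u_ref
= 0.476 / 0.0799
= 5.9574

5.9574


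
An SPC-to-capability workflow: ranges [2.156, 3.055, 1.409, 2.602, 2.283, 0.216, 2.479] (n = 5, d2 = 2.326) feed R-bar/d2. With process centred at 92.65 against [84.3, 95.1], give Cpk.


R_bar = (2.156 + 3.055 + 1.409 + 2.602 + 2.283 + 0.216 + 2.479) / 7 = 2.0285714
sigma = R_bar / d2 = 2.0285714 / 2.326 = 0.87212872
Cp = (USL - LSL)/(6*sigma) = (95.1 - 84.3)/(6*0.87212872) = 2.0639
Cpu = (95.1 - 92.65)/(3*0.87212872) = 0.9364
Cpl = (92.65 - 84.3)/(3*0.87212872) = 3.1914
Cpk = min(Cpu, Cpl) = 0.9364

0.9364


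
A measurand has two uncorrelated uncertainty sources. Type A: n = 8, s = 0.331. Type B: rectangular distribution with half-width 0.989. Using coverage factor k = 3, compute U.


u_A = s / sqrt(n) = 0.331 / sqrt(8) = 0.11702617
u_B = half_width / sqrt(3) = 0.989 / sqrt(3) = 0.57099942
uc = sqrt(u_A^2 + u_B^2) = sqrt(0.11702617^2 + 0.57099942^2) = 0.58286831
U = k * uc = 3 * 0.58286831
U = 1.7486

1.7486


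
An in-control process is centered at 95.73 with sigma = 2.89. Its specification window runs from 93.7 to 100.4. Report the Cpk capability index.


Cpu = (USL - mean) / (3*sigma) = (100.4 - 95.73) / (3*2.89) = 0.5386
Cpl = (mean - LSL) / (3*sigma) = (95.73 - 93.7) / (3*2.89) = 0.2341
Cpk = min(Cpu, Cpl) = 0.2341

0.2341


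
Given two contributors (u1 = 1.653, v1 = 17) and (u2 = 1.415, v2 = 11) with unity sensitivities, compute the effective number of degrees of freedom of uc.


uc = sqrt(u1^2 + u2^2) = sqrt(1.653^2 + 1.415^2) = 2.1759214
v_eff = uc^4 / (u1^4/v1 + u2^4/v2)
= 2.1759214^4 / (1.653^4/17 + 1.415^4/11)
= 22.416759 / 0.80362584
v_eff = 27.8945

27.8945


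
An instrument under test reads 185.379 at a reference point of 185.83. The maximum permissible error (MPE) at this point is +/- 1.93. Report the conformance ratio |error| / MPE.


e = indication - reference = 185.379 - 185.83 = -0.4510
|e| = 0.4510
ratio = |e| / MPE = 0.4510 / 1.93
ratio = 0.2337

0.2337


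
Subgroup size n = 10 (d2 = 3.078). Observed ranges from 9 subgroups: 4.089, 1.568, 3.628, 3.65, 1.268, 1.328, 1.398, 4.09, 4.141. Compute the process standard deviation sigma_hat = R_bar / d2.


R_bar = (4.089 + 1.568 + 3.628 + 3.65 + 1.268 + 1.328 + 1.398 + 4.09 + 4.141) / 9
R_bar = 25.16 / 9 = 2.7955556
sigma_hat = R_bar / d2 = 2.7955556 / 3.078 = 0.9082

0.9082


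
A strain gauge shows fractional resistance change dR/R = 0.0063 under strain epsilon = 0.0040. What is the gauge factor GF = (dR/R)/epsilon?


GF = (dR/R) / epsilon
= 0.0063 / 0.0040
= 1.5750

1.5750


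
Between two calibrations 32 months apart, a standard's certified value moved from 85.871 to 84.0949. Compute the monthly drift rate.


rate = (v2 - v1) / months
= (84.0949 - 85.871) / 32
= -1.7761 / 32
= -0.0555

-0.0555


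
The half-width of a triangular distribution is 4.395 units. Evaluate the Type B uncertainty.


u_B = half_width / sqrt(6)
u_B = 4.395 / 2.4494897
u_B = 1.7943

1.7943


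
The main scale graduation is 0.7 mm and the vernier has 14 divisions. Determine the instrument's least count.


LC = MSD / n_div
= 0.7 / 14
= 0.0500

0.0500


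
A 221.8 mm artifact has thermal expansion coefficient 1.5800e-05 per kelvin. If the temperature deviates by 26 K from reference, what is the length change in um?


dL = L * alpha * dT
= 221.8 * 1.5800e-05 * 26
= 0.0911154 mm
dL_um = 0.0911154 * 1000 = 91.1154 um

91.1154


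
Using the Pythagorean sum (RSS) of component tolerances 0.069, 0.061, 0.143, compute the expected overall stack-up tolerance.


RSS = sqrt(0.069^2 + 0.061^2 + 0.143^2)
= sqrt(0.028931)
= 0.1701

0.1701


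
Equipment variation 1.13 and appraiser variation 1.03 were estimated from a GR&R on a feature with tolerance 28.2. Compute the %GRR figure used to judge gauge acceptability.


GRR = sqrt(EV^2 + AV^2) = sqrt(1.13^2 + 1.03^2) = 1.5289866
%GRR = GRR / tol * 100 = 1.5289866 / 28.2 * 100
%GRR = 5.4219

5.4219


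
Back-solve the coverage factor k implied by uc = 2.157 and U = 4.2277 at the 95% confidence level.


k = U / uc
k = 4.2277 / 2.157
k = 1.96

1.96


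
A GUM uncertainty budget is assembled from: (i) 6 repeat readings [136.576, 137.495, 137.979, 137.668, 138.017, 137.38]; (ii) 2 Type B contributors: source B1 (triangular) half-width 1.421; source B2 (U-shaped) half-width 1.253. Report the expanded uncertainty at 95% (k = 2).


mean = (136.576 + 137.495 + 137.979 + 137.668 + 138.017 + 137.38) / 6 = 137.5191667
s = sqrt(sum((x - mean)^2)/(n-1)) = 0.52743736
u_A = s / sqrt(n) = 0.52743736 / sqrt(6) = 0.2153254
u_B1 = 1.421 / sqrt(6) = 0.58012082
u_B2 = 1.253 / sqrt(2) = 0.8860048
uc = sqrt(0.2153254^2 + 0.58012082^2 + 0.8860048^2) = 1.0806987
U = k * uc = 2 * 1.0806987
U = 2.1614

2.1614


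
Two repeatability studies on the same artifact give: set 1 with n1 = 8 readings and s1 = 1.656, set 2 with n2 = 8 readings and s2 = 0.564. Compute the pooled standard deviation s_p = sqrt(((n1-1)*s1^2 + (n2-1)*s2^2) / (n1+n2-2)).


s_p = sqrt(((n1-1)*s1^2 + (n2-1)*s2^2) / (n1+n2-2))
numerator = (8-1)*1.656^2 + (8-1)*0.564^2 = 19.196352 + 2.226672 = 21.423024
denominator = 8 + 8 - 2 = 14
s_p^2 = 21.423024 / 14 = 1.530216
s_p = sqrt(1.530216) = 1.2370

1.2370


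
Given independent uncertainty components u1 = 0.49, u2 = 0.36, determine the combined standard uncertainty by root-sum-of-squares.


uc = sqrt(0.49^2 + 0.36^2)
uc = sqrt(0.3697)
uc = 0.6080

0.6080


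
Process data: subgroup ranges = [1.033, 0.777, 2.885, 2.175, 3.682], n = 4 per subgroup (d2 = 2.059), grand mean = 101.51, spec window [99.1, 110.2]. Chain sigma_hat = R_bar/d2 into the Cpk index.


R_bar = (1.033 + 0.777 + 2.885 + 2.175 + 3.682) / 5 = 2.1104
sigma = R_bar / d2 = 2.1104 / 2.059 = 1.0249636
Cp = (USL - LSL)/(6*sigma) = (110.2 - 99.1)/(6*1.0249636) = 1.8049
Cpu = (110.2 - 101.51)/(3*1.0249636) = 2.8261
Cpl = (101.51 - 99.1)/(3*1.0249636) = 0.7838
Cpk = min(Cpu, Cpl) = 0.7838

0.7838


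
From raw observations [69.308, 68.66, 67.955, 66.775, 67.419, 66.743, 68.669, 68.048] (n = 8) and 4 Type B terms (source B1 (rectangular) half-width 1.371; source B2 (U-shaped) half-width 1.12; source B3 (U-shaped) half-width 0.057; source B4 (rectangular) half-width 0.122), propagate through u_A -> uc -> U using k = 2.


mean = (69.308 + 68.66 + 67.955 + 66.775 + 67.419 + 66.743 + 68.669 + 68.048) / 8 = 67.947125
s = sqrt(sum((x - mean)^2)/(n-1)) = 0.92537428
u_A = s / sqrt(n) = 0.92537428 / sqrt(8) = 0.32716921
u_B1 = 1.371 / sqrt(3) = 0.79154722
u_B2 = 1.12 / sqrt(2) = 0.79195959
u_B3 = 0.057 / sqrt(2) = 0.040305087
u_B4 = 0.122 / sqrt(3) = 0.070436733
uc = sqrt(0.32716921^2 + 0.79154722^2 + 0.79195959^2 + 0.040305087^2 + 0.070436733^2) = 1.169347
U = k * uc = 2 * 1.169347
U = 2.3387

2.3387


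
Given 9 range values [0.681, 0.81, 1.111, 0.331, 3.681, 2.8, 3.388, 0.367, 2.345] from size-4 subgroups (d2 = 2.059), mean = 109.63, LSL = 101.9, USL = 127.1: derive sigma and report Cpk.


R_bar = (0.681 + 0.81 + 1.111 + 0.331 + 3.681 + 2.8 + 3.388 + 0.367 + 2.345) / 9 = 1.7237778
sigma = R_bar / d2 = 1.7237778 / 2.059 = 0.83719174
Cp = (USL - LSL)/(6*sigma) = (127.1 - 101.9)/(6*0.83719174) = 5.0168
Cpu = (127.1 - 109.63)/(3*0.83719174) = 6.9558
Cpl = (109.63 - 101.9)/(3*0.83719174) = 3.0777
Cpk = min(Cpu, Cpl) = 3.0777

3.0777


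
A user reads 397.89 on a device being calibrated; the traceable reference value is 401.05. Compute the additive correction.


Correction = standard - reading
= 401.05 - 397.89
= 3.1600

3.1600


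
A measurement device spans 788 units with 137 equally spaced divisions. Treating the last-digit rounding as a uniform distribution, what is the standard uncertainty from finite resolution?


resolution = range / divisions
resolution = 788 / 137 = 5.7518248
u_res = resolution / (2*sqrt(3))
u_res = 5.7518248 / 3.4641016
u_res = 1.6604

1.6604


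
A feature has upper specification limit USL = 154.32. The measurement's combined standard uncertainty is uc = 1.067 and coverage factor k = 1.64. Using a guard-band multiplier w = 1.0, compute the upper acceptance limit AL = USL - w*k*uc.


U = k * uc = 1.64 * 1.067 = 1.74988
guard band g = w * U = 1.0 * 1.74988 = 1.74988
AL = USL - g = 154.32 - 1.74988
AL = 152.5701

152.5701


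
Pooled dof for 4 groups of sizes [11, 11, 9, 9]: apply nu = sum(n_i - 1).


nu = sum_i (n_i - 1)
nu = ((11 - 1) + (11 - 1) + (9 - 1) + (9 - 1))
nu = 10 + 10 + 8 + 8
nu = 36

36


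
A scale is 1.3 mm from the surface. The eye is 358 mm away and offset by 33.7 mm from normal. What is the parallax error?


error = h * offset / d
= 1.3 * 33.7 / 358
= 0.1224

0.1224


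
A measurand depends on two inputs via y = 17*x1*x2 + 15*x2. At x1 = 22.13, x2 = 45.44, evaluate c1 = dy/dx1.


y = 17*x1*x2 + 15*x2
dy/dx1 = 17*x2
Evaluate at x2 = 45.44: c1 = 17 * 45.44
c1 = 772.4800

772.4800


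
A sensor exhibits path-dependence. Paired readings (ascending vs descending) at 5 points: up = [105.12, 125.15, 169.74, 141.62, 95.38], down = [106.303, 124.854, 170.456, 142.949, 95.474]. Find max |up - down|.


|105.12 - 106.303| = 1.1830
|125.15 - 124.854| = 0.2960
|169.74 - 170.456| = 0.7160
|141.62 - 142.949| = 1.3290
|95.38 - 95.474| = 0.0940
hysteresis = max(diffs) = 1.3290

1.3290


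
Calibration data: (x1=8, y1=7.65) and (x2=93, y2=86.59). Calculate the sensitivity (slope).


slope = (y2 - y1) / (x2 - x1)
= (86.59 - 7.65) / (93 - 8)
= 78.9400 / 85
= 0.9287

0.9287


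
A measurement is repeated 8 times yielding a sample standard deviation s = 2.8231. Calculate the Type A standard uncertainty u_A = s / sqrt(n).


u_A = s / sqrt(n)
u_A = 2.8231 / sqrt(8)
u_A = 2.8231 / 2.8284271
u_A = 0.9981

0.9981


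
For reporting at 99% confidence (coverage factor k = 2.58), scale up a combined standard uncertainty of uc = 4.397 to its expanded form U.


U = k * uc
U = 2.58 * 4.397
U = 11.3443

11.3443


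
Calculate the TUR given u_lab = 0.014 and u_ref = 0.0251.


TUR = u_lab / u_ref
= 0.014 / 0.0251
= 0.5578

0.5578


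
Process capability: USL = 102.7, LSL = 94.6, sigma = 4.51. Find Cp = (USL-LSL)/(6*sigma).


Cp = (USL - LSL) / (6 * sigma)
= (102.7 - 94.6) / (6 * 4.51)
= 8.1000 / 27.0600
= 0.2993

0.2993


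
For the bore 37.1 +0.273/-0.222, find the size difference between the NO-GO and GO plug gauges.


GO = nominal - lower_tol (smallest hole = maximum material condition)
GO = 37.1 - 0.222 = 36.878
NO-GO = nominal + upper_tol (largest hole = least material condition)
NO-GO = 37.1 + 0.273 = 37.373
spread = NO-GO - GO = 37.373 - 36.878 = 0.4950

0.4950


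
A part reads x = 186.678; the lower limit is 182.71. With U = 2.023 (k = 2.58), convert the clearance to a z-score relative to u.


u = U / k = 2.023 / 2.58 = 0.78410853
margin = |LSL - x| = |182.71 - 186.678| = 3.968
z = margin / u = 3.968 / 0.78410853
z = 5.0605

5.0605


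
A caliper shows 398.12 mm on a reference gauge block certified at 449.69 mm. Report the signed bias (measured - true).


Systematic error = measured - true
= 398.12 - 449.69
= -51.5700

-51.5700


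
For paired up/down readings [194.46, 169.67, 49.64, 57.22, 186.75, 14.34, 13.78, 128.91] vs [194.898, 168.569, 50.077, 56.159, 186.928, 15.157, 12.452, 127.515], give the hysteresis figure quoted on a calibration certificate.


|194.46 - 194.898| = 0.4380
|169.67 - 168.569| = 1.1010
|49.64 - 50.077| = 0.4370
|57.22 - 56.159| = 1.0610
|186.75 - 186.928| = 0.1780
|14.34 - 15.157| = 0.8170
|13.78 - 12.452| = 1.3280
|128.91 - 127.515| = 1.3950
hysteresis = max(diffs) = 1.3950

1.3950


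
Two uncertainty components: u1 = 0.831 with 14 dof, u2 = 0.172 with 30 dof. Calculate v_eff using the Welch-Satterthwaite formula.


uc = sqrt(u1^2 + u2^2) = sqrt(0.831^2 + 0.172^2) = 0.84861358
v_eff = uc^4 / (u1^4/v1 + u2^4/v2)
= 0.84861358^4 / (0.831^4/14 + 0.172^4/30)
= 0.51860883 / 0.034091638
v_eff = 15.2122

15.2122


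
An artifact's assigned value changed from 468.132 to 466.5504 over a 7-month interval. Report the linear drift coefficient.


rate = (v2 - v1) / months
= (466.5504 - 468.132) / 7
= -1.5816 / 7
= -0.2259

-0.2259


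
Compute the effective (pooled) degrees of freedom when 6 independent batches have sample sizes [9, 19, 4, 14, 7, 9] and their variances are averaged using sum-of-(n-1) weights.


nu = sum_i (n_i - 1)
nu = ((9 - 1) + (19 - 1) + (4 - 1) + (14 - 1) + (7 - 1) + (9 - 1))
nu = 8 + 18 + 3 + 13 + 6 + 8
nu = 56

56


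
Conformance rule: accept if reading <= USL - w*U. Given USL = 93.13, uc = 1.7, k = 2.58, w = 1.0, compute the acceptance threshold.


U = k * uc = 2.58 * 1.7 = 4.386
guard band g = w * U = 1.0 * 4.386 = 4.386
AL = USL - g = 93.13 - 4.386
AL = 88.7440

88.7440


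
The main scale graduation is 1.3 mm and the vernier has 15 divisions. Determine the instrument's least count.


LC = MSD / n_div
= 1.3 / 15
= 0.0867

0.0867


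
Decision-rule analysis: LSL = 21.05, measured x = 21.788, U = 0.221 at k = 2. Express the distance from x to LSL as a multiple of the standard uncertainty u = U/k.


u = U / k = 0.221 / 2 = 0.1105
margin = |LSL - x| = |21.05 - 21.788| = 0.738
z = margin / u = 0.738 / 0.1105
z = 6.6787

6.6787


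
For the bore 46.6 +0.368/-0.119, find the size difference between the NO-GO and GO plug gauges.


GO = nominal - lower_tol (smallest hole = maximum material condition)
GO = 46.6 - 0.119 = 46.481
NO-GO = nominal + upper_tol (largest hole = least material condition)
NO-GO = 46.6 + 0.368 = 46.968
spread = NO-GO - GO = 46.968 - 46.481 = 0.4870

0.4870


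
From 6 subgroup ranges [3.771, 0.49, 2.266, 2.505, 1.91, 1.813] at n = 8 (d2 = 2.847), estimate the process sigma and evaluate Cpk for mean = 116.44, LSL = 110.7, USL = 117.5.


R_bar = (3.771 + 0.49 + 2.266 + 2.505 + 1.91 + 1.813) / 6 = 2.1258333
sigma = R_bar / d2 = 2.1258333 / 2.847 = 0.74669241
Cp = (USL - LSL)/(6*sigma) = (117.5 - 110.7)/(6*0.74669241) = 1.5178
Cpu = (117.5 - 116.44)/(3*0.74669241) = 0.4732
Cpl = (116.44 - 110.7)/(3*0.74669241) = 2.5624
Cpk = min(Cpu, Cpl) = 0.4732

0.4732


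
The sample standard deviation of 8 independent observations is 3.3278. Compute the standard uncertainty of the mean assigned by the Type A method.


u_A = s / sqrt(n)
u_A = 3.3278 / sqrt(8)
u_A = 3.3278 / 2.8284271
u_A = 1.1766

1.1766


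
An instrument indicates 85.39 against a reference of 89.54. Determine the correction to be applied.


Correction = standard - reading
= 89.54 - 85.39
= 4.1500

4.1500


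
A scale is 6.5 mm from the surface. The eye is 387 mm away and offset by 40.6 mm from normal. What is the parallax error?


error = h * offset / d
= 6.5 * 40.6 / 387
= 0.6819

0.6819


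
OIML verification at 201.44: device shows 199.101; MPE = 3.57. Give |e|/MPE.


e = indication - reference = 199.101 - 201.44 = -2.3390
|e| = 2.3390
ratio = |e| / MPE = 2.3390 / 3.57
ratio = 0.6552

0.6552


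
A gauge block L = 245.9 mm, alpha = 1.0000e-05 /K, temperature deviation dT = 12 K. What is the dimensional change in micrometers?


dL = L * alpha * dT
= 245.9 * 1.0000e-05 * 12
= 0.0295080 mm
dL_um = 0.0295080 * 1000 = 29.5080 um

29.5080


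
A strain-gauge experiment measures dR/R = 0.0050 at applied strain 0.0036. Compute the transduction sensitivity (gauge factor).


GF = (dR/R) / epsilon
= 0.0050 / 0.0036
= 1.3889

1.3889


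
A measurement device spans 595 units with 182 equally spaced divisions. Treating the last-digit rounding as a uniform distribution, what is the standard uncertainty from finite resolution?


resolution = range / divisions
resolution = 595 / 182 = 3.2692308
u_res = resolution / (2*sqrt(3))
u_res = 3.2692308 / 3.4641016
u_res = 0.9437

0.9437


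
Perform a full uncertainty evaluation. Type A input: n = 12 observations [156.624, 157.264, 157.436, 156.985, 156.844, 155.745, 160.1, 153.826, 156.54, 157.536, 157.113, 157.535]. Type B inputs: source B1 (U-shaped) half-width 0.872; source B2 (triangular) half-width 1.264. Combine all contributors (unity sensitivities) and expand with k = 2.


mean = (156.624 + 157.264 + 157.436 + 156.985 + 156.844 + 155.745 + 160.1 + 153.826 + 156.54 + 157.536 + 157.113 + 157.535) / 12 = 156.9623333
s = sqrt(sum((x - mean)^2)/(n-1)) = 1.4291095
u_A = s / sqrt(n) = 1.4291095 / sqrt(12) = 0.41254838
u_B1 = 0.872 / sqrt(2) = 0.61659711
u_B2 = 1.264 / sqrt(6) = 0.51602584
uc = sqrt(0.41254838^2 + 0.61659711^2 + 0.51602584^2) = 0.90369842
U = k * uc = 2 * 0.90369842
U = 1.8074

1.8074


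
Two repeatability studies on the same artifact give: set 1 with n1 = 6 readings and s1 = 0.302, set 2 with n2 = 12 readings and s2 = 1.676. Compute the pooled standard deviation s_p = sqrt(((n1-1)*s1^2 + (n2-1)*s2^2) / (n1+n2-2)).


s_p = sqrt(((n1-1)*s1^2 + (n2-1)*s2^2) / (n1+n2-2))
numerator = (6-1)*0.302^2 + (12-1)*1.676^2 = 0.45602 + 30.898736 = 31.354756
denominator = 6 + 12 - 2 = 16
s_p^2 = 31.354756 / 16 = 1.9596722
s_p = sqrt(1.9596722) = 1.3999

1.3999


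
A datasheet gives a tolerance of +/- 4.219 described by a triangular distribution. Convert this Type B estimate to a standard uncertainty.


u_B = half_width / sqrt(6)
u_B = 4.219 / 2.4494897
u_B = 1.7224

1.7224


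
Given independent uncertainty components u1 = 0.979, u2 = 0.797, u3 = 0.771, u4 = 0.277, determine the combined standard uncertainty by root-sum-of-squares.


uc = sqrt(0.979^2 + 0.797^2 + 0.771^2 + 0.277^2)
uc = sqrt(2.26482)
uc = 1.5049

1.5049


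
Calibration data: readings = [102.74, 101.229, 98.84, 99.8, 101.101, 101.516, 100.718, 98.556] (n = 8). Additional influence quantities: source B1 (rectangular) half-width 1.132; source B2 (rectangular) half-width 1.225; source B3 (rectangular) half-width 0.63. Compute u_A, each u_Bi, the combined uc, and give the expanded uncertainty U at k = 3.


mean = (102.74 + 101.229 + 98.84 + 99.8 + 101.101 + 101.516 + 100.718 + 98.556) / 8 = 100.5625
s = sqrt(sum((x - mean)^2)/(n-1)) = 1.4133803
u_A = s / sqrt(n) = 1.4133803 / sqrt(8) = 0.4997054
u_B1 = 1.132 / sqrt(3) = 0.6535605
u_B2 = 1.225 / sqrt(3) = 0.70725408
u_B3 = 0.63 / sqrt(3) = 0.36373067
uc = sqrt(0.4997054^2 + 0.6535605^2 + 0.70725408^2 + 0.36373067^2) = 1.1442706
U = k * uc = 3 * 1.1442706
U = 3.4328

3.4328


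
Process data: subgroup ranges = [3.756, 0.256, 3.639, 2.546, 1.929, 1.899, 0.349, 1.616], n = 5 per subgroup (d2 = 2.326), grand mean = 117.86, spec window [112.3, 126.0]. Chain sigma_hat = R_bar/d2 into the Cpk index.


R_bar = (3.756 + 0.256 + 3.639 + 2.546 + 1.929 + 1.899 + 0.349 + 1.616) / 8 = 1.99875
sigma = R_bar / d2 = 1.99875 / 2.326 = 0.85930782
Cp = (USL - LSL)/(6*sigma) = (126.0 - 112.3)/(6*0.85930782) = 2.6572
Cpu = (126.0 - 117.86)/(3*0.85930782) = 3.1576
Cpl = (117.86 - 112.3)/(3*0.85930782) = 2.1568
Cpk = min(Cpu, Cpl) = 2.1568

2.1568


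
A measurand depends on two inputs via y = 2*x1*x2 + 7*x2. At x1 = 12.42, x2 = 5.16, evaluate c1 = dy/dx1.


y = 2*x1*x2 + 7*x2
dy/dx1 = 2*x2
Evaluate at x2 = 5.16: c1 = 2 * 5.16
c1 = 10.3200

10.3200


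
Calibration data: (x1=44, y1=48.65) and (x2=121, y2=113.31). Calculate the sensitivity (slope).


slope = (y2 - y1) / (x2 - x1)
= (113.31 - 48.65) / (121 - 44)
= 64.6600 / 77
= 0.8397

0.8397


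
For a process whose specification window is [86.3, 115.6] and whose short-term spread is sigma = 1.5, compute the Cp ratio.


Cp = (USL - LSL) / (6 * sigma)
= (115.6 - 86.3) / (6 * 1.5)
= 29.3000 / 9.0000
= 3.2556

3.2556


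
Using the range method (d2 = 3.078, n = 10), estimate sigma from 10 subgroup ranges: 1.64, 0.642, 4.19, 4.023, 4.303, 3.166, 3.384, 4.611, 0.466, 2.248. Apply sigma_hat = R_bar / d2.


R_bar = (1.64 + 0.642 + 4.19 + 4.023 + 4.303 + 3.166 + 3.384 + 4.611 + 0.466 + 2.248) / 10
R_bar = 28.673 / 10 = 2.8673
sigma_hat = R_bar / d2 = 2.8673 / 3.078 = 0.9315

0.9315


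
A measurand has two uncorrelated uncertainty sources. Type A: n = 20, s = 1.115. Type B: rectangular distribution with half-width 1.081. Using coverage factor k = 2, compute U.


u_A = s / sqrt(n) = 1.115 / sqrt(20) = 0.24932158
u_B = half_width / sqrt(3) = 1.081 / sqrt(3) = 0.62411564
uc = sqrt(u_A^2 + u_B^2) = sqrt(0.24932158^2 + 0.62411564^2) = 0.6720726
U = k * uc = 2 * 0.6720726
U = 1.3441

1.3441


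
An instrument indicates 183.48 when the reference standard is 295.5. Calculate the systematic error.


Systematic error = measured - true
= 183.48 - 295.5
= -112.0200

-112.0200


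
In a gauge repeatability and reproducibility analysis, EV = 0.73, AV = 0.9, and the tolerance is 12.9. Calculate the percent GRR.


GRR = sqrt(EV^2 + AV^2) = sqrt(0.73^2 + 0.9^2) = 1.1588356
%GRR = GRR / tol * 100 = 1.1588356 / 12.9 * 100
%GRR = 8.9832

8.9832


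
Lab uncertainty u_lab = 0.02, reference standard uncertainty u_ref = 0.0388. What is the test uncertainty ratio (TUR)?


TUR = u_lab / u_ref
= 0.02 / 0.0388
= 0.5155

0.5155


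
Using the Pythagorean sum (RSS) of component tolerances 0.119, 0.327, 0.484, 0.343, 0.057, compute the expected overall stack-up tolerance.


RSS = sqrt(0.119^2 + 0.327^2 + 0.484^2 + 0.343^2 + 0.057^2)
= sqrt(0.476244)
= 0.6901

0.6901


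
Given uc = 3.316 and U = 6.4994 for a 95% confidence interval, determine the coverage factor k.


k = U / uc
k = 6.4994 / 3.316
k = 1.96

1.96


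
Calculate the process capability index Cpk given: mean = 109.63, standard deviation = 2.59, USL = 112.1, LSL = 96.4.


Cpu = (USL - mean) / (3*sigma) = (112.1 - 109.63) / (3*2.59) = 0.3179
Cpl = (mean - LSL) / (3*sigma) = (109.63 - 96.4) / (3*2.59) = 1.7027
Cpk = min(Cpu, Cpl) = 0.3179

0.3179


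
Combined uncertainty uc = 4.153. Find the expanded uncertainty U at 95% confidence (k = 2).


U = k * uc
U = 2 * 4.153
U = 8.3060

8.3060


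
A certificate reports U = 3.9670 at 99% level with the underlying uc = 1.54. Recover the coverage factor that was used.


k = U / uc
k = 3.9670 / 1.54
k = 2.576

2.576


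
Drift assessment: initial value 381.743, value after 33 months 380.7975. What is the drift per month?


rate = (v2 - v1) / months
= (380.7975 - 381.743) / 33
= -0.9455 / 33
= -0.0287

-0.0287


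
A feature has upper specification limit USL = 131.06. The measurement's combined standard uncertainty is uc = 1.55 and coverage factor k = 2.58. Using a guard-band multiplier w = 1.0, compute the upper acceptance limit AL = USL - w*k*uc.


U = k * uc = 2.58 * 1.55 = 3.999
guard band g = w * U = 1.0 * 3.999 = 3.999
AL = USL - g = 131.06 - 3.999
AL = 127.0610

127.0610
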